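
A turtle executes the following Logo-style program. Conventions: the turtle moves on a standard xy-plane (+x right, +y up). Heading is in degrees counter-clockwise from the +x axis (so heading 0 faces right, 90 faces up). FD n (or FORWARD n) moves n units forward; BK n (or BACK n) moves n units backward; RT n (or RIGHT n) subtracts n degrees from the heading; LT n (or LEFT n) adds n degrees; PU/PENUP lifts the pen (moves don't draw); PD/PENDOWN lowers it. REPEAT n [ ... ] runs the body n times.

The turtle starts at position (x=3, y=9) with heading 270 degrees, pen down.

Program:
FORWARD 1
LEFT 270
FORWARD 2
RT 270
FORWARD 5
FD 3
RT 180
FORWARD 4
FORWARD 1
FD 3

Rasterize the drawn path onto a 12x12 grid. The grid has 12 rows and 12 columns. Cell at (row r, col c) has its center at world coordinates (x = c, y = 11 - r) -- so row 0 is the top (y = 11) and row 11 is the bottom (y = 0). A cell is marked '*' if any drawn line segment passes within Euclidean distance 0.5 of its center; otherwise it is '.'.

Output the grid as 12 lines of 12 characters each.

Segment 0: (3,9) -> (3,8)
Segment 1: (3,8) -> (1,8)
Segment 2: (1,8) -> (1,3)
Segment 3: (1,3) -> (1,0)
Segment 4: (1,0) -> (1,4)
Segment 5: (1,4) -> (1,5)
Segment 6: (1,5) -> (1,8)

Answer: ............
............
...*........
.***........
.*..........
.*..........
.*..........
.*..........
.*..........
.*..........
.*..........
.*..........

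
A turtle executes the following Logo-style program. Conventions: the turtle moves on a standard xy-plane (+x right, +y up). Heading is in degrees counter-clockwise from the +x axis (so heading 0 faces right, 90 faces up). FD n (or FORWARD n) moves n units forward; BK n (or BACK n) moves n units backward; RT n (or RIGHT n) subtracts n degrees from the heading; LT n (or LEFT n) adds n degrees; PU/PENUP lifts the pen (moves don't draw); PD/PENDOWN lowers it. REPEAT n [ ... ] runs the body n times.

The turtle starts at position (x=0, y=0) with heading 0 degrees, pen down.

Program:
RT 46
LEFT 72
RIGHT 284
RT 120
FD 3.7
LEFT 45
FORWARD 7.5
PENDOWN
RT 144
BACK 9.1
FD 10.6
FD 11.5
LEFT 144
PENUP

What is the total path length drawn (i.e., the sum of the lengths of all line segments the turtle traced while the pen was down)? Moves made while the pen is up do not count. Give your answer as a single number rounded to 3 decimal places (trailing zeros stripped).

Executing turtle program step by step:
Start: pos=(0,0), heading=0, pen down
RT 46: heading 0 -> 314
LT 72: heading 314 -> 26
RT 284: heading 26 -> 102
RT 120: heading 102 -> 342
FD 3.7: (0,0) -> (3.519,-1.143) [heading=342, draw]
LT 45: heading 342 -> 27
FD 7.5: (3.519,-1.143) -> (10.201,2.262) [heading=27, draw]
PD: pen down
RT 144: heading 27 -> 243
BK 9.1: (10.201,2.262) -> (14.333,10.37) [heading=243, draw]
FD 10.6: (14.333,10.37) -> (9.52,0.925) [heading=243, draw]
FD 11.5: (9.52,0.925) -> (4.3,-9.322) [heading=243, draw]
LT 144: heading 243 -> 27
PU: pen up
Final: pos=(4.3,-9.322), heading=27, 5 segment(s) drawn

Segment lengths:
  seg 1: (0,0) -> (3.519,-1.143), length = 3.7
  seg 2: (3.519,-1.143) -> (10.201,2.262), length = 7.5
  seg 3: (10.201,2.262) -> (14.333,10.37), length = 9.1
  seg 4: (14.333,10.37) -> (9.52,0.925), length = 10.6
  seg 5: (9.52,0.925) -> (4.3,-9.322), length = 11.5
Total = 42.4

Answer: 42.4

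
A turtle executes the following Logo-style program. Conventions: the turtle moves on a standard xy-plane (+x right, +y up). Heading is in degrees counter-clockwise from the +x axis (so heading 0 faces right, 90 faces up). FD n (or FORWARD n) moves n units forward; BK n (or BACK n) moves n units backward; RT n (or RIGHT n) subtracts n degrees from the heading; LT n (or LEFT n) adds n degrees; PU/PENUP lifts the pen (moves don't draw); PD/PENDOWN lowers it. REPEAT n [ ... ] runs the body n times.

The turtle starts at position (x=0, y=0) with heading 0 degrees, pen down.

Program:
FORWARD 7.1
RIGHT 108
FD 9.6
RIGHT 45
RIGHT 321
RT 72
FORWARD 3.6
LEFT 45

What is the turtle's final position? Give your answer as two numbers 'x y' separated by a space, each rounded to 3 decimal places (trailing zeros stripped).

Executing turtle program step by step:
Start: pos=(0,0), heading=0, pen down
FD 7.1: (0,0) -> (7.1,0) [heading=0, draw]
RT 108: heading 0 -> 252
FD 9.6: (7.1,0) -> (4.133,-9.13) [heading=252, draw]
RT 45: heading 252 -> 207
RT 321: heading 207 -> 246
RT 72: heading 246 -> 174
FD 3.6: (4.133,-9.13) -> (0.553,-8.754) [heading=174, draw]
LT 45: heading 174 -> 219
Final: pos=(0.553,-8.754), heading=219, 3 segment(s) drawn

Answer: 0.553 -8.754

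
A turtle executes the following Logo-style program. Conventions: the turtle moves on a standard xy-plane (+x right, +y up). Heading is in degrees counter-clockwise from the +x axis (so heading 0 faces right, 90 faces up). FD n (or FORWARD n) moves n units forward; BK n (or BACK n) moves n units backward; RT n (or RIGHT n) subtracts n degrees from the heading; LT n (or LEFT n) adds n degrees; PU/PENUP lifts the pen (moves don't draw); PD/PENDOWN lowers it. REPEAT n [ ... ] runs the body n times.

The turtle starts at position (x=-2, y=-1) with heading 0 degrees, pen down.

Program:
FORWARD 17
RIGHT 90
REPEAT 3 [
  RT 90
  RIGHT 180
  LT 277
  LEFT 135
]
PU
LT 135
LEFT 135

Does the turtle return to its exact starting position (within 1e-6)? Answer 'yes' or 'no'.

Executing turtle program step by step:
Start: pos=(-2,-1), heading=0, pen down
FD 17: (-2,-1) -> (15,-1) [heading=0, draw]
RT 90: heading 0 -> 270
REPEAT 3 [
  -- iteration 1/3 --
  RT 90: heading 270 -> 180
  RT 180: heading 180 -> 0
  LT 277: heading 0 -> 277
  LT 135: heading 277 -> 52
  -- iteration 2/3 --
  RT 90: heading 52 -> 322
  RT 180: heading 322 -> 142
  LT 277: heading 142 -> 59
  LT 135: heading 59 -> 194
  -- iteration 3/3 --
  RT 90: heading 194 -> 104
  RT 180: heading 104 -> 284
  LT 277: heading 284 -> 201
  LT 135: heading 201 -> 336
]
PU: pen up
LT 135: heading 336 -> 111
LT 135: heading 111 -> 246
Final: pos=(15,-1), heading=246, 1 segment(s) drawn

Start position: (-2, -1)
Final position: (15, -1)
Distance = 17; >= 1e-6 -> NOT closed

Answer: no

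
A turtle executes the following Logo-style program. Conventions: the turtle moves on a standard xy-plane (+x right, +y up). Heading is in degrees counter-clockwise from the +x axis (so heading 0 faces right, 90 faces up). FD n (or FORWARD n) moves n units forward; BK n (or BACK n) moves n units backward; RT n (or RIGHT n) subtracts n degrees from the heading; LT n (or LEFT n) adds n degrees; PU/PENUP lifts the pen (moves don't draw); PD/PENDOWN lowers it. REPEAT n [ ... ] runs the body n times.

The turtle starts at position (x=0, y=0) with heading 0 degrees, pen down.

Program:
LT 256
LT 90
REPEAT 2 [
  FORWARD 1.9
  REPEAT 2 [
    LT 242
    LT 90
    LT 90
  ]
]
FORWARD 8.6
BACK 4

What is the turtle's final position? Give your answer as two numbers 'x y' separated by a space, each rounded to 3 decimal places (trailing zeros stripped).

Answer: -1.51 -2.396

Derivation:
Executing turtle program step by step:
Start: pos=(0,0), heading=0, pen down
LT 256: heading 0 -> 256
LT 90: heading 256 -> 346
REPEAT 2 [
  -- iteration 1/2 --
  FD 1.9: (0,0) -> (1.844,-0.46) [heading=346, draw]
  REPEAT 2 [
    -- iteration 1/2 --
    LT 242: heading 346 -> 228
    LT 90: heading 228 -> 318
    LT 90: heading 318 -> 48
    -- iteration 2/2 --
    LT 242: heading 48 -> 290
    LT 90: heading 290 -> 20
    LT 90: heading 20 -> 110
  ]
  -- iteration 2/2 --
  FD 1.9: (1.844,-0.46) -> (1.194,1.326) [heading=110, draw]
  REPEAT 2 [
    -- iteration 1/2 --
    LT 242: heading 110 -> 352
    LT 90: heading 352 -> 82
    LT 90: heading 82 -> 172
    -- iteration 2/2 --
    LT 242: heading 172 -> 54
    LT 90: heading 54 -> 144
    LT 90: heading 144 -> 234
  ]
]
FD 8.6: (1.194,1.326) -> (-3.861,-5.632) [heading=234, draw]
BK 4: (-3.861,-5.632) -> (-1.51,-2.396) [heading=234, draw]
Final: pos=(-1.51,-2.396), heading=234, 4 segment(s) drawn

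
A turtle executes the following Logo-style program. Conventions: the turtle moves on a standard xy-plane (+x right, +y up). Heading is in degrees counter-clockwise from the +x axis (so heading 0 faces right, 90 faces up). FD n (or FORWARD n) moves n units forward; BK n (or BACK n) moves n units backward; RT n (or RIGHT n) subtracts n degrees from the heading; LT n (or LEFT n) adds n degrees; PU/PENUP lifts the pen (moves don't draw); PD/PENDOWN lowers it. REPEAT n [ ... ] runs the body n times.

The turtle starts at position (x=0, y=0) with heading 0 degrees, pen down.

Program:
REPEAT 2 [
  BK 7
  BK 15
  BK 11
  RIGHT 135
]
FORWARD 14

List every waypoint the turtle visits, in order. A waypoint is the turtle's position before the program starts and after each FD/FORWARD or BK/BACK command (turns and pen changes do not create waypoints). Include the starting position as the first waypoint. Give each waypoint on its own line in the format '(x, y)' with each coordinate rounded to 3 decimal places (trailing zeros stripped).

Answer: (0, 0)
(-7, 0)
(-22, 0)
(-33, 0)
(-28.05, 4.95)
(-17.444, 15.556)
(-9.665, 23.335)
(-9.665, 37.335)

Derivation:
Executing turtle program step by step:
Start: pos=(0,0), heading=0, pen down
REPEAT 2 [
  -- iteration 1/2 --
  BK 7: (0,0) -> (-7,0) [heading=0, draw]
  BK 15: (-7,0) -> (-22,0) [heading=0, draw]
  BK 11: (-22,0) -> (-33,0) [heading=0, draw]
  RT 135: heading 0 -> 225
  -- iteration 2/2 --
  BK 7: (-33,0) -> (-28.05,4.95) [heading=225, draw]
  BK 15: (-28.05,4.95) -> (-17.444,15.556) [heading=225, draw]
  BK 11: (-17.444,15.556) -> (-9.665,23.335) [heading=225, draw]
  RT 135: heading 225 -> 90
]
FD 14: (-9.665,23.335) -> (-9.665,37.335) [heading=90, draw]
Final: pos=(-9.665,37.335), heading=90, 7 segment(s) drawn
Waypoints (8 total):
(0, 0)
(-7, 0)
(-22, 0)
(-33, 0)
(-28.05, 4.95)
(-17.444, 15.556)
(-9.665, 23.335)
(-9.665, 37.335)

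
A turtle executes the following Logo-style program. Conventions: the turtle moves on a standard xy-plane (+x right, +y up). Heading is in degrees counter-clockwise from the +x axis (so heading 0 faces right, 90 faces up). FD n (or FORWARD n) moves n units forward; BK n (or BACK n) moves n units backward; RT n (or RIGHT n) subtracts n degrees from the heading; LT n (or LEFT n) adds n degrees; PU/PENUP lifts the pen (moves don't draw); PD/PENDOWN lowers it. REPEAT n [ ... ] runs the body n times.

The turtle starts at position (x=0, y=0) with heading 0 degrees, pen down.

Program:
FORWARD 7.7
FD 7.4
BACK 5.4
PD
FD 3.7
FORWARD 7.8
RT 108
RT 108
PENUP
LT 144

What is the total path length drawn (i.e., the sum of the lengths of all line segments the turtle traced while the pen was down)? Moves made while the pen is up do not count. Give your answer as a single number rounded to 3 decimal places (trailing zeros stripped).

Executing turtle program step by step:
Start: pos=(0,0), heading=0, pen down
FD 7.7: (0,0) -> (7.7,0) [heading=0, draw]
FD 7.4: (7.7,0) -> (15.1,0) [heading=0, draw]
BK 5.4: (15.1,0) -> (9.7,0) [heading=0, draw]
PD: pen down
FD 3.7: (9.7,0) -> (13.4,0) [heading=0, draw]
FD 7.8: (13.4,0) -> (21.2,0) [heading=0, draw]
RT 108: heading 0 -> 252
RT 108: heading 252 -> 144
PU: pen up
LT 144: heading 144 -> 288
Final: pos=(21.2,0), heading=288, 5 segment(s) drawn

Segment lengths:
  seg 1: (0,0) -> (7.7,0), length = 7.7
  seg 2: (7.7,0) -> (15.1,0), length = 7.4
  seg 3: (15.1,0) -> (9.7,0), length = 5.4
  seg 4: (9.7,0) -> (13.4,0), length = 3.7
  seg 5: (13.4,0) -> (21.2,0), length = 7.8
Total = 32

Answer: 32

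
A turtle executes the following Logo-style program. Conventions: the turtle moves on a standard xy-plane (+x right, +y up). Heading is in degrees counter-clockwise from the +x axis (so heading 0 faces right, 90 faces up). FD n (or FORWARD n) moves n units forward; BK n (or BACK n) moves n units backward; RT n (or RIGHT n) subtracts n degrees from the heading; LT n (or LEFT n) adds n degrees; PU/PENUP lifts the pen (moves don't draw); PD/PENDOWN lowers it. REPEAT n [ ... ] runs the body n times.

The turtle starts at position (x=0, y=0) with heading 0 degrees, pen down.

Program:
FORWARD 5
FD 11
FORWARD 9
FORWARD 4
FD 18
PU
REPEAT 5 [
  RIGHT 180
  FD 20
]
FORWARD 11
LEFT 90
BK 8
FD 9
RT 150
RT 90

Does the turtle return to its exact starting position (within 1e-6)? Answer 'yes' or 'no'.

Answer: no

Derivation:
Executing turtle program step by step:
Start: pos=(0,0), heading=0, pen down
FD 5: (0,0) -> (5,0) [heading=0, draw]
FD 11: (5,0) -> (16,0) [heading=0, draw]
FD 9: (16,0) -> (25,0) [heading=0, draw]
FD 4: (25,0) -> (29,0) [heading=0, draw]
FD 18: (29,0) -> (47,0) [heading=0, draw]
PU: pen up
REPEAT 5 [
  -- iteration 1/5 --
  RT 180: heading 0 -> 180
  FD 20: (47,0) -> (27,0) [heading=180, move]
  -- iteration 2/5 --
  RT 180: heading 180 -> 0
  FD 20: (27,0) -> (47,0) [heading=0, move]
  -- iteration 3/5 --
  RT 180: heading 0 -> 180
  FD 20: (47,0) -> (27,0) [heading=180, move]
  -- iteration 4/5 --
  RT 180: heading 180 -> 0
  FD 20: (27,0) -> (47,0) [heading=0, move]
  -- iteration 5/5 --
  RT 180: heading 0 -> 180
  FD 20: (47,0) -> (27,0) [heading=180, move]
]
FD 11: (27,0) -> (16,0) [heading=180, move]
LT 90: heading 180 -> 270
BK 8: (16,0) -> (16,8) [heading=270, move]
FD 9: (16,8) -> (16,-1) [heading=270, move]
RT 150: heading 270 -> 120
RT 90: heading 120 -> 30
Final: pos=(16,-1), heading=30, 5 segment(s) drawn

Start position: (0, 0)
Final position: (16, -1)
Distance = 16.031; >= 1e-6 -> NOT closed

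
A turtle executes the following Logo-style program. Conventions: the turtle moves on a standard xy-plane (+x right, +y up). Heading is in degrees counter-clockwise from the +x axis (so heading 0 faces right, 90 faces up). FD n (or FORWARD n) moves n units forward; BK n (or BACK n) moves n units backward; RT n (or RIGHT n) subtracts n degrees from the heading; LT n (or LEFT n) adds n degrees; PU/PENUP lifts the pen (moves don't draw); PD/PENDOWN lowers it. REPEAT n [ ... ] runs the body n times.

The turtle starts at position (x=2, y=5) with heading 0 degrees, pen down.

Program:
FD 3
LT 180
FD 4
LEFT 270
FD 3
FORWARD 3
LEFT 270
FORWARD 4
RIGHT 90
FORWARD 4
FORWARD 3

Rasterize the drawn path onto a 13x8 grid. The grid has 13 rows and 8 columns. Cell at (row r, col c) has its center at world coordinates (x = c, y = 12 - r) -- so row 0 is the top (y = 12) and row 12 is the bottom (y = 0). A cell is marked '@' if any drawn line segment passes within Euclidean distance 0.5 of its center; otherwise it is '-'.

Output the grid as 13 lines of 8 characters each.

Segment 0: (2,5) -> (5,5)
Segment 1: (5,5) -> (1,5)
Segment 2: (1,5) -> (1,8)
Segment 3: (1,8) -> (1,11)
Segment 4: (1,11) -> (5,11)
Segment 5: (5,11) -> (5,7)
Segment 6: (5,7) -> (5,4)

Answer: --------
-@@@@@--
-@---@--
-@---@--
-@---@--
-@---@--
-@---@--
-@@@@@--
-----@--
--------
--------
--------
--------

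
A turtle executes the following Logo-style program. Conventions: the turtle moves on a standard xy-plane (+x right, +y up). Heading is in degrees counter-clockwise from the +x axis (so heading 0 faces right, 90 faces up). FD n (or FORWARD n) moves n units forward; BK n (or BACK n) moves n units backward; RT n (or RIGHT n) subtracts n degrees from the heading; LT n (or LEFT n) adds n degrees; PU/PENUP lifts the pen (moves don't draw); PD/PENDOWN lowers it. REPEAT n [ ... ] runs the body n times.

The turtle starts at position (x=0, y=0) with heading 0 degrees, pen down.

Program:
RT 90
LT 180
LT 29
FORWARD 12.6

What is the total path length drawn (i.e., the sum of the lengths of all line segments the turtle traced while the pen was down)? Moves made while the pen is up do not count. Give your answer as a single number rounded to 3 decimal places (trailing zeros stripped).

Answer: 12.6

Derivation:
Executing turtle program step by step:
Start: pos=(0,0), heading=0, pen down
RT 90: heading 0 -> 270
LT 180: heading 270 -> 90
LT 29: heading 90 -> 119
FD 12.6: (0,0) -> (-6.109,11.02) [heading=119, draw]
Final: pos=(-6.109,11.02), heading=119, 1 segment(s) drawn

Segment lengths:
  seg 1: (0,0) -> (-6.109,11.02), length = 12.6
Total = 12.6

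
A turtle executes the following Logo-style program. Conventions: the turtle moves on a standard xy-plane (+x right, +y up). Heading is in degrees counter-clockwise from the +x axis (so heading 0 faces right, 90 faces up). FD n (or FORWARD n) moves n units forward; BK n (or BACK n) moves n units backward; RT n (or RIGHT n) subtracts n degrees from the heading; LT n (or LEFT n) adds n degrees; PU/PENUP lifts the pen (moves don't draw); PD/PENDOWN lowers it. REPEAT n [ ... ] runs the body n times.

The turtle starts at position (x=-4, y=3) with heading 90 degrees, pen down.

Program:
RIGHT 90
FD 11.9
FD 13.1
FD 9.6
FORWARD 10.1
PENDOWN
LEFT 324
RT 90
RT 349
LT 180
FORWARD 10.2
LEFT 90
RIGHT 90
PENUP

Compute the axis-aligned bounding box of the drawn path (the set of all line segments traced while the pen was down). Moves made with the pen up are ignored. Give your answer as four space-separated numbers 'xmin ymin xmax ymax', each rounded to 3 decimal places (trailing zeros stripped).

Executing turtle program step by step:
Start: pos=(-4,3), heading=90, pen down
RT 90: heading 90 -> 0
FD 11.9: (-4,3) -> (7.9,3) [heading=0, draw]
FD 13.1: (7.9,3) -> (21,3) [heading=0, draw]
FD 9.6: (21,3) -> (30.6,3) [heading=0, draw]
FD 10.1: (30.6,3) -> (40.7,3) [heading=0, draw]
PD: pen down
LT 324: heading 0 -> 324
RT 90: heading 324 -> 234
RT 349: heading 234 -> 245
LT 180: heading 245 -> 65
FD 10.2: (40.7,3) -> (45.011,12.244) [heading=65, draw]
LT 90: heading 65 -> 155
RT 90: heading 155 -> 65
PU: pen up
Final: pos=(45.011,12.244), heading=65, 5 segment(s) drawn

Segment endpoints: x in {-4, 7.9, 21, 30.6, 40.7, 45.011}, y in {3, 12.244}
xmin=-4, ymin=3, xmax=45.011, ymax=12.244

Answer: -4 3 45.011 12.244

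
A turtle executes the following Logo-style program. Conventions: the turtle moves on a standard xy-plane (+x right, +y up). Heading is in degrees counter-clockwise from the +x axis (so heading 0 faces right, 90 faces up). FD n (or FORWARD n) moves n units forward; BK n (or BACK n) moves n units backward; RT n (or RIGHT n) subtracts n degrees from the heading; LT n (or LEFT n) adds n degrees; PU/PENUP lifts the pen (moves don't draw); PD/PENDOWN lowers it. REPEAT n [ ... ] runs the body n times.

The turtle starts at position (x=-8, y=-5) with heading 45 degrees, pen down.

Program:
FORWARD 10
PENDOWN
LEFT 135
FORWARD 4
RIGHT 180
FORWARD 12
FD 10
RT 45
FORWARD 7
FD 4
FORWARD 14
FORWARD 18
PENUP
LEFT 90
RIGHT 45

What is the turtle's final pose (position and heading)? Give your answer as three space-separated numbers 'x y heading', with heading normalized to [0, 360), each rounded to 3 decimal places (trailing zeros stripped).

Answer: 47.477 -28.335 0

Derivation:
Executing turtle program step by step:
Start: pos=(-8,-5), heading=45, pen down
FD 10: (-8,-5) -> (-0.929,2.071) [heading=45, draw]
PD: pen down
LT 135: heading 45 -> 180
FD 4: (-0.929,2.071) -> (-4.929,2.071) [heading=180, draw]
RT 180: heading 180 -> 0
FD 12: (-4.929,2.071) -> (7.071,2.071) [heading=0, draw]
FD 10: (7.071,2.071) -> (17.071,2.071) [heading=0, draw]
RT 45: heading 0 -> 315
FD 7: (17.071,2.071) -> (22.021,-2.879) [heading=315, draw]
FD 4: (22.021,-2.879) -> (24.849,-5.707) [heading=315, draw]
FD 14: (24.849,-5.707) -> (34.749,-15.607) [heading=315, draw]
FD 18: (34.749,-15.607) -> (47.477,-28.335) [heading=315, draw]
PU: pen up
LT 90: heading 315 -> 45
RT 45: heading 45 -> 0
Final: pos=(47.477,-28.335), heading=0, 8 segment(s) drawn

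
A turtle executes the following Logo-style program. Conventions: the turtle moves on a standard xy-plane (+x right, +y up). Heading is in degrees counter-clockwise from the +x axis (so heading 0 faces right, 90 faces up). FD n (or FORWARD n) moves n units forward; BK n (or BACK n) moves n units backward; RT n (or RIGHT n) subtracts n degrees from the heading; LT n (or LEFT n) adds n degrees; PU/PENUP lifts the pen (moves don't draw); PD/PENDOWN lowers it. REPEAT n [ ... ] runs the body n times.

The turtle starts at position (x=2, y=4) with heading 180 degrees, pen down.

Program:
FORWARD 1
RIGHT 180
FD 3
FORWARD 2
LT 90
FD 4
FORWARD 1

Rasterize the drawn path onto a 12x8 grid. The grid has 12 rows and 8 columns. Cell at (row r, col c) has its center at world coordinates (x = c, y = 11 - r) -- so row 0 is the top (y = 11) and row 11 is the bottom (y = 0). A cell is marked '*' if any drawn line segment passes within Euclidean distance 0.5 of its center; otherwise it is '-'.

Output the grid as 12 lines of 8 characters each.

Segment 0: (2,4) -> (1,4)
Segment 1: (1,4) -> (4,4)
Segment 2: (4,4) -> (6,4)
Segment 3: (6,4) -> (6,8)
Segment 4: (6,8) -> (6,9)

Answer: --------
--------
------*-
------*-
------*-
------*-
------*-
-******-
--------
--------
--------
--------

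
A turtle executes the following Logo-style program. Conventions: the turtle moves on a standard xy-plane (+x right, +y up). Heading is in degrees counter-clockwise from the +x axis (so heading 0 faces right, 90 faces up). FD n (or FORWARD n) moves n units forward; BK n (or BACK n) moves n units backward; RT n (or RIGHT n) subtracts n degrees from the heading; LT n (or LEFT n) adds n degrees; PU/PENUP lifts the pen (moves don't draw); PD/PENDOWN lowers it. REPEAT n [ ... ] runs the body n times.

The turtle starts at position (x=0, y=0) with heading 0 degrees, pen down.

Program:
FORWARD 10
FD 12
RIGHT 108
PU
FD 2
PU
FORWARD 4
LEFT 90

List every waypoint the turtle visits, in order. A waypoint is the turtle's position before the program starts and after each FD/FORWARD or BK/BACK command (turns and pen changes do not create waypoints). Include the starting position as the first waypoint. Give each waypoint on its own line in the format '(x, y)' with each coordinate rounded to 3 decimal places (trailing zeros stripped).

Answer: (0, 0)
(10, 0)
(22, 0)
(21.382, -1.902)
(20.146, -5.706)

Derivation:
Executing turtle program step by step:
Start: pos=(0,0), heading=0, pen down
FD 10: (0,0) -> (10,0) [heading=0, draw]
FD 12: (10,0) -> (22,0) [heading=0, draw]
RT 108: heading 0 -> 252
PU: pen up
FD 2: (22,0) -> (21.382,-1.902) [heading=252, move]
PU: pen up
FD 4: (21.382,-1.902) -> (20.146,-5.706) [heading=252, move]
LT 90: heading 252 -> 342
Final: pos=(20.146,-5.706), heading=342, 2 segment(s) drawn
Waypoints (5 total):
(0, 0)
(10, 0)
(22, 0)
(21.382, -1.902)
(20.146, -5.706)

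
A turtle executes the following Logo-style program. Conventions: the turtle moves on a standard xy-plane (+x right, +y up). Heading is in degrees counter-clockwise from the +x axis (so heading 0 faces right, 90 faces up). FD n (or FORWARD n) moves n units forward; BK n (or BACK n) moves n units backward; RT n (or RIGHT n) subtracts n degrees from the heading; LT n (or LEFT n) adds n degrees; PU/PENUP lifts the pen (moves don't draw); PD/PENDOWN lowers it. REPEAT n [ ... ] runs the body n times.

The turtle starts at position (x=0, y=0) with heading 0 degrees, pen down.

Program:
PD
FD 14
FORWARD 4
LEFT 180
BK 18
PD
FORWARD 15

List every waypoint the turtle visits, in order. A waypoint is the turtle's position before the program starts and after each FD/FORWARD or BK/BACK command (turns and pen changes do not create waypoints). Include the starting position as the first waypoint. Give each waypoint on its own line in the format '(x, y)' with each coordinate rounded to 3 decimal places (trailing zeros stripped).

Answer: (0, 0)
(14, 0)
(18, 0)
(36, 0)
(21, 0)

Derivation:
Executing turtle program step by step:
Start: pos=(0,0), heading=0, pen down
PD: pen down
FD 14: (0,0) -> (14,0) [heading=0, draw]
FD 4: (14,0) -> (18,0) [heading=0, draw]
LT 180: heading 0 -> 180
BK 18: (18,0) -> (36,0) [heading=180, draw]
PD: pen down
FD 15: (36,0) -> (21,0) [heading=180, draw]
Final: pos=(21,0), heading=180, 4 segment(s) drawn
Waypoints (5 total):
(0, 0)
(14, 0)
(18, 0)
(36, 0)
(21, 0)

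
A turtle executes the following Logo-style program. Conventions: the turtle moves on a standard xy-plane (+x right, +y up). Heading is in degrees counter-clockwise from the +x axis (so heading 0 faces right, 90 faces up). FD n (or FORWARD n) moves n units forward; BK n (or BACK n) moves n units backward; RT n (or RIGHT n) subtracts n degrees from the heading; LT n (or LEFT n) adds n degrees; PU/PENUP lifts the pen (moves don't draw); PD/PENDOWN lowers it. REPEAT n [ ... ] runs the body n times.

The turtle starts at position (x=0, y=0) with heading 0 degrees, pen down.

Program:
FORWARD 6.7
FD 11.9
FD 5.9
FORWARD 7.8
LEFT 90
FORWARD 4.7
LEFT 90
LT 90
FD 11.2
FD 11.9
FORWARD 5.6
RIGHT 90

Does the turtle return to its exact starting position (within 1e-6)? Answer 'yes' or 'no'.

Answer: no

Derivation:
Executing turtle program step by step:
Start: pos=(0,0), heading=0, pen down
FD 6.7: (0,0) -> (6.7,0) [heading=0, draw]
FD 11.9: (6.7,0) -> (18.6,0) [heading=0, draw]
FD 5.9: (18.6,0) -> (24.5,0) [heading=0, draw]
FD 7.8: (24.5,0) -> (32.3,0) [heading=0, draw]
LT 90: heading 0 -> 90
FD 4.7: (32.3,0) -> (32.3,4.7) [heading=90, draw]
LT 90: heading 90 -> 180
LT 90: heading 180 -> 270
FD 11.2: (32.3,4.7) -> (32.3,-6.5) [heading=270, draw]
FD 11.9: (32.3,-6.5) -> (32.3,-18.4) [heading=270, draw]
FD 5.6: (32.3,-18.4) -> (32.3,-24) [heading=270, draw]
RT 90: heading 270 -> 180
Final: pos=(32.3,-24), heading=180, 8 segment(s) drawn

Start position: (0, 0)
Final position: (32.3, -24)
Distance = 40.24; >= 1e-6 -> NOT closed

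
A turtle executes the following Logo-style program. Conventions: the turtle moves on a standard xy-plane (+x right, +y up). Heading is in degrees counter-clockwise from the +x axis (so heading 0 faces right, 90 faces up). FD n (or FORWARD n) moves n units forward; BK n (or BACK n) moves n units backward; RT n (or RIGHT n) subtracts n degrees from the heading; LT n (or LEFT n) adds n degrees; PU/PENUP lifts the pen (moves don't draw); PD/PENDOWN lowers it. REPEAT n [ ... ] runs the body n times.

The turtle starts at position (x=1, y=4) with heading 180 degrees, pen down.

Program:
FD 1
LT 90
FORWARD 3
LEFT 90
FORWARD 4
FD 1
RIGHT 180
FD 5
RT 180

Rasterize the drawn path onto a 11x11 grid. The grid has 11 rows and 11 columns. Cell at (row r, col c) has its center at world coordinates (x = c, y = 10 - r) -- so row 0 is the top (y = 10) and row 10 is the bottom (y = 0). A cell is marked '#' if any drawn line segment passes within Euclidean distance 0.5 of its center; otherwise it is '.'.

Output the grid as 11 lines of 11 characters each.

Segment 0: (1,4) -> (0,4)
Segment 1: (0,4) -> (-0,1)
Segment 2: (-0,1) -> (4,1)
Segment 3: (4,1) -> (5,1)
Segment 4: (5,1) -> (0,1)

Answer: ...........
...........
...........
...........
...........
...........
##.........
#..........
#..........
######.....
...........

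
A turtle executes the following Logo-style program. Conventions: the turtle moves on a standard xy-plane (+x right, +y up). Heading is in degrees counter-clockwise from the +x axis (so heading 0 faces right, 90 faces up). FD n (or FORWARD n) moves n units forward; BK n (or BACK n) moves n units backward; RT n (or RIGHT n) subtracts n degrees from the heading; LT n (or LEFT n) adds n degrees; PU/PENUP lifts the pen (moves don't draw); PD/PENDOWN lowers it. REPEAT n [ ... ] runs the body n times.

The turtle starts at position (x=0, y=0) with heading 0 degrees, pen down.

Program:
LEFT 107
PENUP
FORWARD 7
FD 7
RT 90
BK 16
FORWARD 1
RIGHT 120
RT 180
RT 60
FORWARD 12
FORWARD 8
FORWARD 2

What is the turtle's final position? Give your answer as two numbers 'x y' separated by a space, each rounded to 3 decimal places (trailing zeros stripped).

Executing turtle program step by step:
Start: pos=(0,0), heading=0, pen down
LT 107: heading 0 -> 107
PU: pen up
FD 7: (0,0) -> (-2.047,6.694) [heading=107, move]
FD 7: (-2.047,6.694) -> (-4.093,13.388) [heading=107, move]
RT 90: heading 107 -> 17
BK 16: (-4.093,13.388) -> (-19.394,8.71) [heading=17, move]
FD 1: (-19.394,8.71) -> (-18.438,9.003) [heading=17, move]
RT 120: heading 17 -> 257
RT 180: heading 257 -> 77
RT 60: heading 77 -> 17
FD 12: (-18.438,9.003) -> (-6.962,12.511) [heading=17, move]
FD 8: (-6.962,12.511) -> (0.688,14.85) [heading=17, move]
FD 2: (0.688,14.85) -> (2.601,15.435) [heading=17, move]
Final: pos=(2.601,15.435), heading=17, 0 segment(s) drawn

Answer: 2.601 15.435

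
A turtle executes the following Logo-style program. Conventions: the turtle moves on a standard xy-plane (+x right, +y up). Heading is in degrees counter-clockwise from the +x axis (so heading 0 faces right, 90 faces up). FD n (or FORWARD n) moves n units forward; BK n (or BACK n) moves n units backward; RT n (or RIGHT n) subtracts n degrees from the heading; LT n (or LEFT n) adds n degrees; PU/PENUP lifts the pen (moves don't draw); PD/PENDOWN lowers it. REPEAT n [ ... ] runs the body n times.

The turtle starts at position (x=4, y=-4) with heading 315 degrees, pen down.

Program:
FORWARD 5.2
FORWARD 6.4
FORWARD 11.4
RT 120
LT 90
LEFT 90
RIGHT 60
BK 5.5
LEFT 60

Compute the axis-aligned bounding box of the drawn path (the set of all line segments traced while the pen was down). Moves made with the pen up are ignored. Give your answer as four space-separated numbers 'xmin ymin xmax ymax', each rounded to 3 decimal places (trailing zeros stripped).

Answer: 4 -20.263 20.263 -4

Derivation:
Executing turtle program step by step:
Start: pos=(4,-4), heading=315, pen down
FD 5.2: (4,-4) -> (7.677,-7.677) [heading=315, draw]
FD 6.4: (7.677,-7.677) -> (12.202,-12.202) [heading=315, draw]
FD 11.4: (12.202,-12.202) -> (20.263,-20.263) [heading=315, draw]
RT 120: heading 315 -> 195
LT 90: heading 195 -> 285
LT 90: heading 285 -> 15
RT 60: heading 15 -> 315
BK 5.5: (20.263,-20.263) -> (16.374,-16.374) [heading=315, draw]
LT 60: heading 315 -> 15
Final: pos=(16.374,-16.374), heading=15, 4 segment(s) drawn

Segment endpoints: x in {4, 7.677, 12.202, 16.374, 20.263}, y in {-20.263, -16.374, -12.202, -7.677, -4}
xmin=4, ymin=-20.263, xmax=20.263, ymax=-4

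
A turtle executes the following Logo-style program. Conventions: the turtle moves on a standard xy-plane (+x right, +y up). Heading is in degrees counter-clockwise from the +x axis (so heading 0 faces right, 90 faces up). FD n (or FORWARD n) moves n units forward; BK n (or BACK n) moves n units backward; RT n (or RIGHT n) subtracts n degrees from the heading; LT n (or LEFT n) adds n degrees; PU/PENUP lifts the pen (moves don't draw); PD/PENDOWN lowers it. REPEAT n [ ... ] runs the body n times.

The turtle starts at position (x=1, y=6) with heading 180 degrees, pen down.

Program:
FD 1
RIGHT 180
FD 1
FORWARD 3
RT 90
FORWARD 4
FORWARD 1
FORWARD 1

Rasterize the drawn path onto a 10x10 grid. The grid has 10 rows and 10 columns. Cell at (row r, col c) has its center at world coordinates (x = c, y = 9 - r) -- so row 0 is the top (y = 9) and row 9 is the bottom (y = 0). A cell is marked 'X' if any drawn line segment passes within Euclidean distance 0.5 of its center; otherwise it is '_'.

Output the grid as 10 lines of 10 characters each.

Answer: __________
__________
__________
XXXXX_____
____X_____
____X_____
____X_____
____X_____
____X_____
____X_____

Derivation:
Segment 0: (1,6) -> (0,6)
Segment 1: (0,6) -> (1,6)
Segment 2: (1,6) -> (4,6)
Segment 3: (4,6) -> (4,2)
Segment 4: (4,2) -> (4,1)
Segment 5: (4,1) -> (4,0)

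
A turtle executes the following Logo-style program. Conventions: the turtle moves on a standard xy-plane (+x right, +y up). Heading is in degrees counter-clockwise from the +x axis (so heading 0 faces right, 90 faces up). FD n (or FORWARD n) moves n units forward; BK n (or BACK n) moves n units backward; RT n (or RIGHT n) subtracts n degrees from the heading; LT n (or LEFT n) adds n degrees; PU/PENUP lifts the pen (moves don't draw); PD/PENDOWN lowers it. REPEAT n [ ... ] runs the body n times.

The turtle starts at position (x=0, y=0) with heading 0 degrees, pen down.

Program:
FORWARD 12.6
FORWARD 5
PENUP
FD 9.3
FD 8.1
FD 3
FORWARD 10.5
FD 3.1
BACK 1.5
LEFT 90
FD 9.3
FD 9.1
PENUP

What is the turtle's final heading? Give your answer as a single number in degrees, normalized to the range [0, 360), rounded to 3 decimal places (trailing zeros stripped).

Executing turtle program step by step:
Start: pos=(0,0), heading=0, pen down
FD 12.6: (0,0) -> (12.6,0) [heading=0, draw]
FD 5: (12.6,0) -> (17.6,0) [heading=0, draw]
PU: pen up
FD 9.3: (17.6,0) -> (26.9,0) [heading=0, move]
FD 8.1: (26.9,0) -> (35,0) [heading=0, move]
FD 3: (35,0) -> (38,0) [heading=0, move]
FD 10.5: (38,0) -> (48.5,0) [heading=0, move]
FD 3.1: (48.5,0) -> (51.6,0) [heading=0, move]
BK 1.5: (51.6,0) -> (50.1,0) [heading=0, move]
LT 90: heading 0 -> 90
FD 9.3: (50.1,0) -> (50.1,9.3) [heading=90, move]
FD 9.1: (50.1,9.3) -> (50.1,18.4) [heading=90, move]
PU: pen up
Final: pos=(50.1,18.4), heading=90, 2 segment(s) drawn

Answer: 90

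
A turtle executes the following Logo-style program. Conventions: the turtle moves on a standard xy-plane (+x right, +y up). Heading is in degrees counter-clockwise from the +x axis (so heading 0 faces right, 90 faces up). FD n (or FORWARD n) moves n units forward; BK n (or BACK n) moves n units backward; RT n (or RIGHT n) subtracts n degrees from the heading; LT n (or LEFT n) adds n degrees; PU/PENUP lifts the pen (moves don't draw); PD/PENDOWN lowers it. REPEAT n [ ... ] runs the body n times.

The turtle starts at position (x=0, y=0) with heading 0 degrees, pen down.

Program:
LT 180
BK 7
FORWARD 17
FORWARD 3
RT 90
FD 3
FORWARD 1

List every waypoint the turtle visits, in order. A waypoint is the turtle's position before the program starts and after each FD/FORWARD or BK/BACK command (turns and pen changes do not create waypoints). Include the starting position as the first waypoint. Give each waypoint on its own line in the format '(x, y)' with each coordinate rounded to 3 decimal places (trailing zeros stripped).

Executing turtle program step by step:
Start: pos=(0,0), heading=0, pen down
LT 180: heading 0 -> 180
BK 7: (0,0) -> (7,0) [heading=180, draw]
FD 17: (7,0) -> (-10,0) [heading=180, draw]
FD 3: (-10,0) -> (-13,0) [heading=180, draw]
RT 90: heading 180 -> 90
FD 3: (-13,0) -> (-13,3) [heading=90, draw]
FD 1: (-13,3) -> (-13,4) [heading=90, draw]
Final: pos=(-13,4), heading=90, 5 segment(s) drawn
Waypoints (6 total):
(0, 0)
(7, 0)
(-10, 0)
(-13, 0)
(-13, 3)
(-13, 4)

Answer: (0, 0)
(7, 0)
(-10, 0)
(-13, 0)
(-13, 3)
(-13, 4)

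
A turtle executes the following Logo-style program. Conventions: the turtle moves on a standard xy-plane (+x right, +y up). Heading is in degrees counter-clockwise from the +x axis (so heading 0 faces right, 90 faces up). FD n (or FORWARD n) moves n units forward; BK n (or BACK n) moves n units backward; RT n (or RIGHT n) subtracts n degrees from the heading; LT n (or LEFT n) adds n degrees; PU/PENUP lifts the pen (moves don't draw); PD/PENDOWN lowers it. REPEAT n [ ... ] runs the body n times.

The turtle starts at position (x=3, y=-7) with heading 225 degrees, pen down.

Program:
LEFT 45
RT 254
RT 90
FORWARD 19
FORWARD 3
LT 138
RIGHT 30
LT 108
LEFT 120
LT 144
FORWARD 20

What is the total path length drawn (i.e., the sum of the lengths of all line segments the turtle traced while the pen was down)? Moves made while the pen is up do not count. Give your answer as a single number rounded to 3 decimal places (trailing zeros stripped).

Executing turtle program step by step:
Start: pos=(3,-7), heading=225, pen down
LT 45: heading 225 -> 270
RT 254: heading 270 -> 16
RT 90: heading 16 -> 286
FD 19: (3,-7) -> (8.237,-25.264) [heading=286, draw]
FD 3: (8.237,-25.264) -> (9.064,-28.148) [heading=286, draw]
LT 138: heading 286 -> 64
RT 30: heading 64 -> 34
LT 108: heading 34 -> 142
LT 120: heading 142 -> 262
LT 144: heading 262 -> 46
FD 20: (9.064,-28.148) -> (22.957,-13.761) [heading=46, draw]
Final: pos=(22.957,-13.761), heading=46, 3 segment(s) drawn

Segment lengths:
  seg 1: (3,-7) -> (8.237,-25.264), length = 19
  seg 2: (8.237,-25.264) -> (9.064,-28.148), length = 3
  seg 3: (9.064,-28.148) -> (22.957,-13.761), length = 20
Total = 42

Answer: 42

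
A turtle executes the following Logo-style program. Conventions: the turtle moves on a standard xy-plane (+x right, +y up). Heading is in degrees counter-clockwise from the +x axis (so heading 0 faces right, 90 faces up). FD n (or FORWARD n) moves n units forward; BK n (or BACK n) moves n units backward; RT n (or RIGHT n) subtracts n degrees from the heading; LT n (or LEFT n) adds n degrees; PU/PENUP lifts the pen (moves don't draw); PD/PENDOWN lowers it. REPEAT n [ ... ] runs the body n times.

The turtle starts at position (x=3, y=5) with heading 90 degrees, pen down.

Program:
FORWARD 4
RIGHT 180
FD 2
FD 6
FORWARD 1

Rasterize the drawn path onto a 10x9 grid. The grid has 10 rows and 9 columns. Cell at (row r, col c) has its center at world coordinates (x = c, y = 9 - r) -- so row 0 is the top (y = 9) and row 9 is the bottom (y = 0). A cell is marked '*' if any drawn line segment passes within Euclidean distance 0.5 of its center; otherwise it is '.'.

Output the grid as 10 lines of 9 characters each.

Segment 0: (3,5) -> (3,9)
Segment 1: (3,9) -> (3,7)
Segment 2: (3,7) -> (3,1)
Segment 3: (3,1) -> (3,0)

Answer: ...*.....
...*.....
...*.....
...*.....
...*.....
...*.....
...*.....
...*.....
...*.....
...*.....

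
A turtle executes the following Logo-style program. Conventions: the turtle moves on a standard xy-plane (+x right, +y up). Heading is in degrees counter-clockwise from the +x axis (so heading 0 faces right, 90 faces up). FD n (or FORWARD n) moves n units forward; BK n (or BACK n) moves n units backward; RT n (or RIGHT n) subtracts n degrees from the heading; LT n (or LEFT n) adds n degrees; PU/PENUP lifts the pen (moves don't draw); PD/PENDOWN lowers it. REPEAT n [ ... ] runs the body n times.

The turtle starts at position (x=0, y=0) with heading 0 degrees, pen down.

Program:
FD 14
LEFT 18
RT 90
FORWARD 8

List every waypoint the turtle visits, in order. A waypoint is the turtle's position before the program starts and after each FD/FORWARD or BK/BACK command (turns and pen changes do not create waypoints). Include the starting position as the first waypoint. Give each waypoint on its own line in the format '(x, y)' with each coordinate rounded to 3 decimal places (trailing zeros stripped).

Executing turtle program step by step:
Start: pos=(0,0), heading=0, pen down
FD 14: (0,0) -> (14,0) [heading=0, draw]
LT 18: heading 0 -> 18
RT 90: heading 18 -> 288
FD 8: (14,0) -> (16.472,-7.608) [heading=288, draw]
Final: pos=(16.472,-7.608), heading=288, 2 segment(s) drawn
Waypoints (3 total):
(0, 0)
(14, 0)
(16.472, -7.608)

Answer: (0, 0)
(14, 0)
(16.472, -7.608)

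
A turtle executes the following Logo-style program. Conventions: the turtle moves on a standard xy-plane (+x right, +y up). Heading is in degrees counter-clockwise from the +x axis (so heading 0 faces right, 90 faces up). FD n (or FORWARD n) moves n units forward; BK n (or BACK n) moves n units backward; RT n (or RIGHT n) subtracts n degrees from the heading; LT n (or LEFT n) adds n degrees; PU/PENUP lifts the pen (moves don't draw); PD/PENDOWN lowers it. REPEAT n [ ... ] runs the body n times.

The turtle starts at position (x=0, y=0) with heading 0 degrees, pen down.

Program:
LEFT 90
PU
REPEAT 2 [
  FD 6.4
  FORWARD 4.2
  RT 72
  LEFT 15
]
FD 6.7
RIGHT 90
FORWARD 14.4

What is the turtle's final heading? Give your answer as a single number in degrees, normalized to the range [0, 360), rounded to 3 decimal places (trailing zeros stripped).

Answer: 246

Derivation:
Executing turtle program step by step:
Start: pos=(0,0), heading=0, pen down
LT 90: heading 0 -> 90
PU: pen up
REPEAT 2 [
  -- iteration 1/2 --
  FD 6.4: (0,0) -> (0,6.4) [heading=90, move]
  FD 4.2: (0,6.4) -> (0,10.6) [heading=90, move]
  RT 72: heading 90 -> 18
  LT 15: heading 18 -> 33
  -- iteration 2/2 --
  FD 6.4: (0,10.6) -> (5.367,14.086) [heading=33, move]
  FD 4.2: (5.367,14.086) -> (8.89,16.373) [heading=33, move]
  RT 72: heading 33 -> 321
  LT 15: heading 321 -> 336
]
FD 6.7: (8.89,16.373) -> (15.011,13.648) [heading=336, move]
RT 90: heading 336 -> 246
FD 14.4: (15.011,13.648) -> (9.154,0.493) [heading=246, move]
Final: pos=(9.154,0.493), heading=246, 0 segment(s) drawn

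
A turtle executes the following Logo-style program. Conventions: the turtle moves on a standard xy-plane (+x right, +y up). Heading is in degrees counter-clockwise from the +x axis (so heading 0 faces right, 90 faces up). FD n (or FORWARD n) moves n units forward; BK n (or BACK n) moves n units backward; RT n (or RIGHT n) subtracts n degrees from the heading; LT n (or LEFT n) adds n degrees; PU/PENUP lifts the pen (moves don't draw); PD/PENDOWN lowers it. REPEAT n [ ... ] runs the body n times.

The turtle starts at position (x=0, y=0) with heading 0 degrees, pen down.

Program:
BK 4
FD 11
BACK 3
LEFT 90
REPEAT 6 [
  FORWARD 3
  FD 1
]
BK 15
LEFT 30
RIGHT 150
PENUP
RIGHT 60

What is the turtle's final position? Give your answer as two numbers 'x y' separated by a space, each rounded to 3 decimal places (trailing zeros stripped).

Answer: 4 9

Derivation:
Executing turtle program step by step:
Start: pos=(0,0), heading=0, pen down
BK 4: (0,0) -> (-4,0) [heading=0, draw]
FD 11: (-4,0) -> (7,0) [heading=0, draw]
BK 3: (7,0) -> (4,0) [heading=0, draw]
LT 90: heading 0 -> 90
REPEAT 6 [
  -- iteration 1/6 --
  FD 3: (4,0) -> (4,3) [heading=90, draw]
  FD 1: (4,3) -> (4,4) [heading=90, draw]
  -- iteration 2/6 --
  FD 3: (4,4) -> (4,7) [heading=90, draw]
  FD 1: (4,7) -> (4,8) [heading=90, draw]
  -- iteration 3/6 --
  FD 3: (4,8) -> (4,11) [heading=90, draw]
  FD 1: (4,11) -> (4,12) [heading=90, draw]
  -- iteration 4/6 --
  FD 3: (4,12) -> (4,15) [heading=90, draw]
  FD 1: (4,15) -> (4,16) [heading=90, draw]
  -- iteration 5/6 --
  FD 3: (4,16) -> (4,19) [heading=90, draw]
  FD 1: (4,19) -> (4,20) [heading=90, draw]
  -- iteration 6/6 --
  FD 3: (4,20) -> (4,23) [heading=90, draw]
  FD 1: (4,23) -> (4,24) [heading=90, draw]
]
BK 15: (4,24) -> (4,9) [heading=90, draw]
LT 30: heading 90 -> 120
RT 150: heading 120 -> 330
PU: pen up
RT 60: heading 330 -> 270
Final: pos=(4,9), heading=270, 16 segment(s) drawn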